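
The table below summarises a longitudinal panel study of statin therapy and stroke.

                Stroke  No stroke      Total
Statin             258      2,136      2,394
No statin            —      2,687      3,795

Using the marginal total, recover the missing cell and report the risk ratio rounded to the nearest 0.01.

0.37

The missing cell is in the unexposed row: 3795 − 2687 = 1108.
So a = 258, b = 2136, c = 1108, d = 2687.
RR = [a/(a+b)] / [c/(c+d)] = (258/2394) / (1108/3795) = 0.10777/0.29196 = 0.36912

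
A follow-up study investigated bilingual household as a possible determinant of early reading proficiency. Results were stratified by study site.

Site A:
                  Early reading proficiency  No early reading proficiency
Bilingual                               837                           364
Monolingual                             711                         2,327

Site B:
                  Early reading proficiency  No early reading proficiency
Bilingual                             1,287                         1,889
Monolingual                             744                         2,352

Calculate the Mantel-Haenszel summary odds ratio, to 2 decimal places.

3.30

OR_MH = Σ(aᵢdᵢ/nᵢ) / Σ(bᵢcᵢ/nᵢ), where nᵢ is the stratum total.
Stratum 1 (Site A): n = 4239; a·d/n = 837·2327/4239 = 459.4713; b·c/n = 364·711/4239 = 61.0531
Stratum 2 (Site B): n = 6272; a·d/n = 1287·2352/6272 = 482.6250; b·c/n = 1889·744/6272 = 224.0778
OR_MH = (459.4713 + 482.6250) / (61.0531 + 224.0778) = 942.0963 / 285.1309 = 3.30408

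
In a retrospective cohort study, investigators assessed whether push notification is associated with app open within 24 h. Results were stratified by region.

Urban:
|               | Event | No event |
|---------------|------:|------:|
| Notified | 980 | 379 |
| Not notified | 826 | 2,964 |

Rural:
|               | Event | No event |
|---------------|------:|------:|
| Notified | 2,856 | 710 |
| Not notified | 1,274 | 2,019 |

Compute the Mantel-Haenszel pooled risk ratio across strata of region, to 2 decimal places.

RR_MH = Σ(aᵢ·n₀ᵢ/nᵢ) / Σ(cᵢ·n₁ᵢ/nᵢ), with n₁ᵢ = aᵢ+bᵢ (exposed), n₀ᵢ = cᵢ+dᵢ (unexposed), nᵢ = n₁ᵢ+n₀ᵢ.
Stratum 1 (Urban): n₁ = 1359, n₀ = 3790, n = 5149; a·n₀/n = 980·3790/5149 = 721.3440; c·n₁/n = 826·1359/5149 = 218.0101
Stratum 2 (Rural): n₁ = 3566, n₀ = 3293, n = 6859; a·n₀/n = 2856·3293/6859 = 1371.1631; c·n₁/n = 1274·3566/6859 = 662.3537
RR_MH = (721.3440 + 1371.1631) / (218.0101 + 662.3537) = 2092.5071 / 880.3638 = 2.37687

2.38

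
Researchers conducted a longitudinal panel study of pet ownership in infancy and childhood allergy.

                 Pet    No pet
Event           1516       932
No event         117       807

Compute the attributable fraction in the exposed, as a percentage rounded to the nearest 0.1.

Reading the table with exposure as columns: a = 1516 (Pet, case), b = 117 (Pet, non-case), c = 932 (No pet, case), d = 807.
Risk in exposed = 1516/1633 = 0.92835; risk in unexposed = 932/1739 = 0.53594.
RR = 0.92835/0.53594 = 1.73219
AR% = (RR − 1)/RR × 100 = (1.73219 − 1)/1.73219 × 100 = 42.2698%

42.3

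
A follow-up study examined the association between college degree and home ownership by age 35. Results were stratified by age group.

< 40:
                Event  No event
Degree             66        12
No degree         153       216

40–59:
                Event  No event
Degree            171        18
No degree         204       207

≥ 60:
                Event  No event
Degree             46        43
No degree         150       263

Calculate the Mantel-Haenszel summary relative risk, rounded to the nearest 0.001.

1.782

RR_MH = Σ(aᵢ·n₀ᵢ/nᵢ) / Σ(cᵢ·n₁ᵢ/nᵢ), with n₁ᵢ = aᵢ+bᵢ (exposed), n₀ᵢ = cᵢ+dᵢ (unexposed), nᵢ = n₁ᵢ+n₀ᵢ.
Stratum 1 (< 40): n₁ = 78, n₀ = 369, n = 447; a·n₀/n = 66·369/447 = 54.4832; c·n₁/n = 153·78/447 = 26.6980
Stratum 2 (40–59): n₁ = 189, n₀ = 411, n = 600; a·n₀/n = 171·411/600 = 117.1350; c·n₁/n = 204·189/600 = 64.2600
Stratum 3 (≥ 60): n₁ = 89, n₀ = 413, n = 502; a·n₀/n = 46·413/502 = 37.8446; c·n₁/n = 150·89/502 = 26.5936
RR_MH = (54.4832 + 117.1350 + 37.8446) / (26.6980 + 64.2600 + 26.5936) = 209.4628 / 117.5516 = 1.78188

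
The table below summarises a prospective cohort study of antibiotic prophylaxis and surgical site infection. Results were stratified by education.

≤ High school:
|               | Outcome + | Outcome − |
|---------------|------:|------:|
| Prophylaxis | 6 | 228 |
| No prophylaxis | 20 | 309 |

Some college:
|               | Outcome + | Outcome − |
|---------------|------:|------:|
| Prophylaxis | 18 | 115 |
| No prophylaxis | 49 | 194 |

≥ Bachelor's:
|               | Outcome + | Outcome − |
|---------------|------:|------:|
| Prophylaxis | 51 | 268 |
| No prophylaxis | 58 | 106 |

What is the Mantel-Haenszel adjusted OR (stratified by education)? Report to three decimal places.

0.430

OR_MH = Σ(aᵢdᵢ/nᵢ) / Σ(bᵢcᵢ/nᵢ), where nᵢ is the stratum total.
Stratum 1 (≤ High school): n = 563; a·d/n = 6·309/563 = 3.2931; b·c/n = 228·20/563 = 8.0995
Stratum 2 (Some college): n = 376; a·d/n = 18·194/376 = 9.2872; b·c/n = 115·49/376 = 14.9867
Stratum 3 (≥ Bachelor's): n = 483; a·d/n = 51·106/483 = 11.1925; b·c/n = 268·58/483 = 32.1822
OR_MH = (3.2931 + 9.2872 + 11.1925) / (8.0995 + 14.9867 + 32.1822) = 23.7729 / 55.2684 = 0.43013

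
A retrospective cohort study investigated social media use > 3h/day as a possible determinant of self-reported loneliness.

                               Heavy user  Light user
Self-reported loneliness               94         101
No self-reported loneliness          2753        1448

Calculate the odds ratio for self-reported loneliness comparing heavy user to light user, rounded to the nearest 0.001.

Reading the table with exposure as columns: a = 94 (Heavy user, case), b = 2753 (Heavy user, non-case), c = 101 (Light user, case), d = 1448.
OR = (a·d)/(b·c) = (94 × 1448) / (2753 × 101) = 136112 / 278053 = 0.48952
Exposure is associated with lower odds of self-reported loneliness (OR = 0.49 < 1).

0.490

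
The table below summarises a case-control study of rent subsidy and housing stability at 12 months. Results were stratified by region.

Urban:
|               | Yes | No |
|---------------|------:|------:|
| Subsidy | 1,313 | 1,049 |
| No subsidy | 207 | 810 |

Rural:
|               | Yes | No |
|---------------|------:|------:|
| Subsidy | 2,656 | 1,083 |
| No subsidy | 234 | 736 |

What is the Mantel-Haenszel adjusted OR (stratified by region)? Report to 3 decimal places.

OR_MH = Σ(aᵢdᵢ/nᵢ) / Σ(bᵢcᵢ/nᵢ), where nᵢ is the stratum total.
Stratum 1 (Urban): n = 3379; a·d/n = 1313·810/3379 = 314.7470; b·c/n = 1049·207/3379 = 64.2625
Stratum 2 (Rural): n = 4709; a·d/n = 2656·736/4709 = 415.1234; b·c/n = 1083·234/4709 = 53.8165
OR_MH = (314.7470 + 415.1234) / (64.2625 + 53.8165) = 729.8703 / 118.0790 = 6.18120

6.181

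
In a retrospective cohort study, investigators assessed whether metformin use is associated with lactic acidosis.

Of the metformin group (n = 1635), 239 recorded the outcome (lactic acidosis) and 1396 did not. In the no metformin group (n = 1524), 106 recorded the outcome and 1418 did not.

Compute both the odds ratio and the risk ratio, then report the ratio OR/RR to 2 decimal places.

From the description: a = 239, b = 1396, c = 106, d = 1418.
OR = (239·1418)/(1396·106) = 338902/147976 = 2.29025
Risk in exposed = 239/1635 = 0.14618; risk in unexposed = 106/1524 = 0.06955; RR = 2.10164
OR/RR = 2.29025 / 2.10164 = 1.08974
The outcome is not rare, so the OR lies further from 1 than the RR.

1.09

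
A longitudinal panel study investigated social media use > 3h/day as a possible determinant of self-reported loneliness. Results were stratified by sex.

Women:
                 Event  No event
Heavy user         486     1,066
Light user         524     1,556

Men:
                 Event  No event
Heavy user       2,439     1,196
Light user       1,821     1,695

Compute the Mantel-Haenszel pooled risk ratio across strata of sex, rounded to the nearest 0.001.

1.285

RR_MH = Σ(aᵢ·n₀ᵢ/nᵢ) / Σ(cᵢ·n₁ᵢ/nᵢ), with n₁ᵢ = aᵢ+bᵢ (exposed), n₀ᵢ = cᵢ+dᵢ (unexposed), nᵢ = n₁ᵢ+n₀ᵢ.
Stratum 1 (Women): n₁ = 1552, n₀ = 2080, n = 3632; a·n₀/n = 486·2080/3632 = 278.3260; c·n₁/n = 524·1552/3632 = 223.9119
Stratum 2 (Men): n₁ = 3635, n₀ = 3516, n = 7151; a·n₀/n = 2439·3516/7151 = 1199.2063; c·n₁/n = 1821·3635/7151 = 925.6517
RR_MH = (278.3260 + 1199.2063) / (223.9119 + 925.6517) = 1477.5323 / 1149.5636 = 1.28530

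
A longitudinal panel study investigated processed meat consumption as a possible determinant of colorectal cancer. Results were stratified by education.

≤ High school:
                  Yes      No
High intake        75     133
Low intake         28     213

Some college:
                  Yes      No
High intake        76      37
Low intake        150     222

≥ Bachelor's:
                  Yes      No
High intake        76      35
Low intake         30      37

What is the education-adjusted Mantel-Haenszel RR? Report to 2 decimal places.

RR_MH = Σ(aᵢ·n₀ᵢ/nᵢ) / Σ(cᵢ·n₁ᵢ/nᵢ), with n₁ᵢ = aᵢ+bᵢ (exposed), n₀ᵢ = cᵢ+dᵢ (unexposed), nᵢ = n₁ᵢ+n₀ᵢ.
Stratum 1 (≤ High school): n₁ = 208, n₀ = 241, n = 449; a·n₀/n = 75·241/449 = 40.2561; c·n₁/n = 28·208/449 = 12.9710
Stratum 2 (Some college): n₁ = 113, n₀ = 372, n = 485; a·n₀/n = 76·372/485 = 58.2928; c·n₁/n = 150·113/485 = 34.9485
Stratum 3 (≥ Bachelor's): n₁ = 111, n₀ = 67, n = 178; a·n₀/n = 76·67/178 = 28.6067; c·n₁/n = 30·111/178 = 18.7079
RR_MH = (40.2561 + 58.2928 + 28.6067) / (12.9710 + 34.9485 + 18.7079) = 127.1556 / 66.6274 = 1.90846

1.91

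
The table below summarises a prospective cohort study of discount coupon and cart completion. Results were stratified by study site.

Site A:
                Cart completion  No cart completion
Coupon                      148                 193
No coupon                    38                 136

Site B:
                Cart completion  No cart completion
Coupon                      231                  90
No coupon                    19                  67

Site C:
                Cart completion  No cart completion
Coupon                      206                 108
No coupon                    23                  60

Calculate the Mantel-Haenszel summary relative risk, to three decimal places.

2.432

RR_MH = Σ(aᵢ·n₀ᵢ/nᵢ) / Σ(cᵢ·n₁ᵢ/nᵢ), with n₁ᵢ = aᵢ+bᵢ (exposed), n₀ᵢ = cᵢ+dᵢ (unexposed), nᵢ = n₁ᵢ+n₀ᵢ.
Stratum 1 (Site A): n₁ = 341, n₀ = 174, n = 515; a·n₀/n = 148·174/515 = 50.0039; c·n₁/n = 38·341/515 = 25.1612
Stratum 2 (Site B): n₁ = 321, n₀ = 86, n = 407; a·n₀/n = 231·86/407 = 48.8108; c·n₁/n = 19·321/407 = 14.9853
Stratum 3 (Site C): n₁ = 314, n₀ = 83, n = 397; a·n₀/n = 206·83/397 = 43.0680; c·n₁/n = 23·314/397 = 18.1914
RR_MH = (50.0039 + 48.8108 + 43.0680) / (25.1612 + 14.9853 + 18.1914) = 141.8827 / 58.3379 = 2.43209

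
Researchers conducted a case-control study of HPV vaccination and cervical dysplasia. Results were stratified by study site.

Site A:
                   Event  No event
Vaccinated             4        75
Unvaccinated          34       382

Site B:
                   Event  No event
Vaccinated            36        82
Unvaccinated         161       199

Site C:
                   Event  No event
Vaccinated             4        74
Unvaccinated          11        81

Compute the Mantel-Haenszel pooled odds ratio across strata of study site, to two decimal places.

0.53

OR_MH = Σ(aᵢdᵢ/nᵢ) / Σ(bᵢcᵢ/nᵢ), where nᵢ is the stratum total.
Stratum 1 (Site A): n = 495; a·d/n = 4·382/495 = 3.0869; b·c/n = 75·34/495 = 5.1515
Stratum 2 (Site B): n = 478; a·d/n = 36·199/478 = 14.9874; b·c/n = 82·161/478 = 27.6192
Stratum 3 (Site C): n = 170; a·d/n = 4·81/170 = 1.9059; b·c/n = 74·11/170 = 4.7882
OR_MH = (3.0869 + 14.9874 + 1.9059) / (5.1515 + 27.6192 + 4.7882) = 19.9802 / 37.5590 = 0.53197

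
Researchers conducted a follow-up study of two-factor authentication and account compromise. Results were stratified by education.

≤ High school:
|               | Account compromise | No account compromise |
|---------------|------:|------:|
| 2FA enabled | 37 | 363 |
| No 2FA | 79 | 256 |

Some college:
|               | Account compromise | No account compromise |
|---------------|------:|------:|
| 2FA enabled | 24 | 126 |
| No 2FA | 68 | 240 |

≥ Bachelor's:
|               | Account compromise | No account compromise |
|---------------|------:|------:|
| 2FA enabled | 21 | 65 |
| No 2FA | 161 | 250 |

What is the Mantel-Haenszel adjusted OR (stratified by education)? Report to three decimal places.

0.457

OR_MH = Σ(aᵢdᵢ/nᵢ) / Σ(bᵢcᵢ/nᵢ), where nᵢ is the stratum total.
Stratum 1 (≤ High school): n = 735; a·d/n = 37·256/735 = 12.8871; b·c/n = 363·79/735 = 39.0163
Stratum 2 (Some college): n = 458; a·d/n = 24·240/458 = 12.5764; b·c/n = 126·68/458 = 18.7074
Stratum 3 (≥ Bachelor's): n = 497; a·d/n = 21·250/497 = 10.5634; b·c/n = 65·161/497 = 21.0563
OR_MH = (12.8871 + 12.5764 + 10.5634) / (39.0163 + 18.7074 + 21.0563) = 36.0269 / 78.7801 = 0.45731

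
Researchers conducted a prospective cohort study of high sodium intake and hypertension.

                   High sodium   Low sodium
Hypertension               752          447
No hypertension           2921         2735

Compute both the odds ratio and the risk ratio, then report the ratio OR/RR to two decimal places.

1.08

Reading the table with exposure as columns: a = 752 (High sodium, case), b = 2921 (High sodium, non-case), c = 447 (Low sodium, case), d = 2735.
OR = (752·2735)/(2921·447) = 2056720/1305687 = 1.57520
Risk in exposed = 752/3673 = 0.20474; risk in unexposed = 447/3182 = 0.14048; RR = 1.45744
OR/RR = 1.57520 / 1.45744 = 1.08080
The outcome is not rare, so the OR lies further from 1 than the RR.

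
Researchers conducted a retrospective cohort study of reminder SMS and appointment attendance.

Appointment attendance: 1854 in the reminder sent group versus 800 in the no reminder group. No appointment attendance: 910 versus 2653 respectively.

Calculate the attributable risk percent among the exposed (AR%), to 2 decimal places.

65.46

From the description: a = 1854, b = 910, c = 800, d = 2653.
Risk in exposed = 1854/2764 = 0.67077; risk in unexposed = 800/3453 = 0.23168.
RR = 0.67077/0.23168 = 2.89520
AR% = (RR − 1)/RR × 100 = (2.89520 − 1)/2.89520 × 100 = 65.4600%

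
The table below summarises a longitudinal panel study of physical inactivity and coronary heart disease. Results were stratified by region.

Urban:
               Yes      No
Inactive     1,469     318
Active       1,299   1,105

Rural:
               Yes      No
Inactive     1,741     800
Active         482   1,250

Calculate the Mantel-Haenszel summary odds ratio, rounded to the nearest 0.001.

4.749

OR_MH = Σ(aᵢdᵢ/nᵢ) / Σ(bᵢcᵢ/nᵢ), where nᵢ is the stratum total.
Stratum 1 (Urban): n = 4191; a·d/n = 1469·1105/4191 = 387.3169; b·c/n = 318·1299/4191 = 98.5641
Stratum 2 (Rural): n = 4273; a·d/n = 1741·1250/4273 = 509.3026; b·c/n = 800·482/4273 = 90.2410
OR_MH = (387.3169 + 509.3026) / (98.5641 + 90.2410) = 896.6195 / 188.8051 = 4.74892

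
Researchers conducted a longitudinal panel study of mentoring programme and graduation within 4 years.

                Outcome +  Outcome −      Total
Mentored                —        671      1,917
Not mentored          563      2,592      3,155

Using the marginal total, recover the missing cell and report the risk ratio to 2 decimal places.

3.64

The missing cell is in the exposed row: 1917 − 671 = 1246.
So a = 1246, b = 671, c = 563, d = 2592.
RR = [a/(a+b)] / [c/(c+d)] = (1246/1917) / (563/3155) = 0.64997/0.17845 = 3.64239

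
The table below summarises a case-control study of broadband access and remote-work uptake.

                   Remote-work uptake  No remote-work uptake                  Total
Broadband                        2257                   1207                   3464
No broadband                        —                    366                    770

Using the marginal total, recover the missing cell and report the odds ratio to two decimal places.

1.69

The missing cell is in the unexposed row: 770 − 366 = 404.
So a = 2257, b = 1207, c = 404, d = 366.
OR = (a·d)/(b·c) = (2257 × 366) / (1207 × 404) = 826062 / 487628 = 1.69404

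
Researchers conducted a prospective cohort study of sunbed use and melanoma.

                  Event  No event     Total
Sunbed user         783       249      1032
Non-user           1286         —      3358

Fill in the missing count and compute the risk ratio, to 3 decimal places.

The missing cell is in the unexposed row: 3358 − 1286 = 2072.
So a = 783, b = 249, c = 1286, d = 2072.
RR = [a/(a+b)] / [c/(c+d)] = (783/1032) / (1286/3358) = 0.75872/0.38297 = 1.98117

1.981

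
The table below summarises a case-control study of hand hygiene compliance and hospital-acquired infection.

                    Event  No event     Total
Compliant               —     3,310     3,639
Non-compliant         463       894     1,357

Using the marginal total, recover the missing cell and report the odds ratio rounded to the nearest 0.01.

0.19

The missing cell is in the exposed row: 3639 − 3310 = 329.
So a = 329, b = 3310, c = 463, d = 894.
OR = (a·d)/(b·c) = (329 × 894) / (3310 × 463) = 294126 / 1532530 = 0.19192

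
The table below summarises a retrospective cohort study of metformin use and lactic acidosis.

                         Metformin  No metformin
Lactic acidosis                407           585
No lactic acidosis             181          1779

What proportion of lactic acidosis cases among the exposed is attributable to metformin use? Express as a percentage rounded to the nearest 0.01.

Reading the table with exposure as columns: a = 407 (Metformin, case), b = 181 (Metformin, non-case), c = 585 (No metformin, case), d = 1779.
Risk in exposed = 407/588 = 0.69218; risk in unexposed = 585/2364 = 0.24746.
RR = 0.69218/0.24746 = 2.79710
AR% = (RR − 1)/RR × 100 = (2.79710 − 1)/2.79710 × 100 = 64.2487%

64.25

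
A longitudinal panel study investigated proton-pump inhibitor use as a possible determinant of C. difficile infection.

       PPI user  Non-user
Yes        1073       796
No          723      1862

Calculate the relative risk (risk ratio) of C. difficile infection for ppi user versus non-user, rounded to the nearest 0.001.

1.995

Reading the table with exposure as columns: a = 1073 (PPI user, case), b = 723 (PPI user, non-case), c = 796 (Non-user, case), d = 1862.
Risk in exposed = 1073/1796 = 0.59744; risk in unexposed = 796/2658 = 0.29947.
RR = 0.59744 / 0.29947 = 1.99497
The risk among the exposed is 1.99 times that among the unexposed.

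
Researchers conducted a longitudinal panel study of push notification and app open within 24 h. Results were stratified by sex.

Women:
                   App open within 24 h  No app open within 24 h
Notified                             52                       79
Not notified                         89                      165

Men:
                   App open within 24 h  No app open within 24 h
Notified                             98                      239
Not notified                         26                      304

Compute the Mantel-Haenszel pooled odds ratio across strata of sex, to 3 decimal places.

OR_MH = Σ(aᵢdᵢ/nᵢ) / Σ(bᵢcᵢ/nᵢ), where nᵢ is the stratum total.
Stratum 1 (Women): n = 385; a·d/n = 52·165/385 = 22.2857; b·c/n = 79·89/385 = 18.2623
Stratum 2 (Men): n = 667; a·d/n = 98·304/667 = 44.6657; b·c/n = 239·26/667 = 9.3163
OR_MH = (22.2857 + 44.6657) / (18.2623 + 9.3163) = 66.9514 / 27.5787 = 2.42765

2.428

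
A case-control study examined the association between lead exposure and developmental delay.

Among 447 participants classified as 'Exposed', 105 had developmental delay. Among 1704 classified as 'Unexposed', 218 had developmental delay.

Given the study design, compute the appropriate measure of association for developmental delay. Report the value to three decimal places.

From the description: a = 105, b = 342, c = 218, d = 1486.
This is a case-control study: participants were sampled on outcome status, so risks in the source population cannot be estimated directly — relative risk is not valid here. The odds ratio is the appropriate measure.
OR = (a·d)/(b·c) = (105 × 1486) / (342 × 218) = 156030 / 74556 = 2.09279

2.093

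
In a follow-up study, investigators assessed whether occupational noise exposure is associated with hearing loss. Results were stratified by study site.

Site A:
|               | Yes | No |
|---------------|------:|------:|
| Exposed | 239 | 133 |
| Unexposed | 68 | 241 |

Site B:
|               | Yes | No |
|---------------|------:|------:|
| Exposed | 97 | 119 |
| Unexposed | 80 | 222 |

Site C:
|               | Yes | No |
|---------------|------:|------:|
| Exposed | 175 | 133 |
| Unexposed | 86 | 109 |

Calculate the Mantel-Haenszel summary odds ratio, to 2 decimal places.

3.02

OR_MH = Σ(aᵢdᵢ/nᵢ) / Σ(bᵢcᵢ/nᵢ), where nᵢ is the stratum total.
Stratum 1 (Site A): n = 681; a·d/n = 239·241/681 = 84.5800; b·c/n = 133·68/681 = 13.2805
Stratum 2 (Site B): n = 518; a·d/n = 97·222/518 = 41.5714; b·c/n = 119·80/518 = 18.3784
Stratum 3 (Site C): n = 503; a·d/n = 175·109/503 = 37.9225; b·c/n = 133·86/503 = 22.7396
OR_MH = (84.5800 + 41.5714 + 37.9225) / (13.2805 + 18.3784 + 22.7396) = 164.0739 / 54.3984 = 3.01615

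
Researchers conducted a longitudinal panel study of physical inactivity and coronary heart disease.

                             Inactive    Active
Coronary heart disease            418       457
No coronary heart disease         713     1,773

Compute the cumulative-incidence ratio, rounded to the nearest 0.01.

Reading the table with exposure as columns: a = 418 (Inactive, case), b = 713 (Inactive, non-case), c = 457 (Active, case), d = 1773.
Risk in exposed = 418/1131 = 0.36958; risk in unexposed = 457/2230 = 0.20493.
RR = 0.36958 / 0.20493 = 1.80344
The risk among the exposed is 1.80 times that among the unexposed.

1.80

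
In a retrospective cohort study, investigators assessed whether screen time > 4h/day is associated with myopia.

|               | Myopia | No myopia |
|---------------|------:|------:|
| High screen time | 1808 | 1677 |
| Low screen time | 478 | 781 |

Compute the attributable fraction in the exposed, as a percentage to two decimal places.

26.82

Cells: a = 1808, b = 1677, c = 478, d = 781.
Risk in exposed = 1808/3485 = 0.51879; risk in unexposed = 478/1259 = 0.37967.
RR = 0.51879/0.37967 = 1.36645
AR% = (RR − 1)/RR × 100 = (1.36645 − 1)/1.36645 × 100 = 26.8176%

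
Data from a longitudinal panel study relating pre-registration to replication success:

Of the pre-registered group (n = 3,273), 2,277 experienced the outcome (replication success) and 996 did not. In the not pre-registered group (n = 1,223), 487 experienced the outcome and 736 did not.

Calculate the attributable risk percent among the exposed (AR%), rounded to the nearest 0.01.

42.76

From the description: a = 2277, b = 996, c = 487, d = 736.
Risk in exposed = 2277/3273 = 0.69569; risk in unexposed = 487/1223 = 0.39820.
RR = 0.69569/0.39820 = 1.74709
AR% = (RR − 1)/RR × 100 = (1.74709 − 1)/1.74709 × 100 = 42.7619%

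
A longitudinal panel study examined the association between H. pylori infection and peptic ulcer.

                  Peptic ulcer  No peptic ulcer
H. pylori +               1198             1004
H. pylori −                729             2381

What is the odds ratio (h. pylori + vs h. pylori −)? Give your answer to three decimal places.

3.897

Cells: a = 1198, b = 1004, c = 729, d = 2381.
OR = (a·d)/(b·c) = (1198 × 2381) / (1004 × 729) = 2852438 / 731916 = 3.89722
The odds of peptic ulcer are about 3.90 times as high in the h. pylori + group.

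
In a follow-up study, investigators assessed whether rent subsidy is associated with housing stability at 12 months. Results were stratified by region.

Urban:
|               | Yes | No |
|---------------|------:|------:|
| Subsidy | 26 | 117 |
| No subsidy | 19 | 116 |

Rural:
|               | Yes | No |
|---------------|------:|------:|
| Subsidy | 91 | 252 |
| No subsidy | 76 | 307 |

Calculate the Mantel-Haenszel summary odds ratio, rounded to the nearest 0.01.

OR_MH = Σ(aᵢdᵢ/nᵢ) / Σ(bᵢcᵢ/nᵢ), where nᵢ is the stratum total.
Stratum 1 (Urban): n = 278; a·d/n = 26·116/278 = 10.8489; b·c/n = 117·19/278 = 7.9964
Stratum 2 (Rural): n = 726; a·d/n = 91·307/726 = 38.4807; b·c/n = 252·76/726 = 26.3802
OR_MH = (10.8489 + 38.4807) / (7.9964 + 26.3802) = 49.3296 / 34.3766 = 1.43498

1.43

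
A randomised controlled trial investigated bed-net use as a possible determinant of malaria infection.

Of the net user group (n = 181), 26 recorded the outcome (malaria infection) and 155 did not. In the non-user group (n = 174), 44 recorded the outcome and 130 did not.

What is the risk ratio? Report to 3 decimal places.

0.568

From the description: a = 26, b = 155, c = 44, d = 130.
Risk in exposed = 26/181 = 0.14365; risk in unexposed = 44/174 = 0.25287.
RR = 0.14365 / 0.25287 = 0.56806
The risk is 43% lower among the exposed than among the unexposed.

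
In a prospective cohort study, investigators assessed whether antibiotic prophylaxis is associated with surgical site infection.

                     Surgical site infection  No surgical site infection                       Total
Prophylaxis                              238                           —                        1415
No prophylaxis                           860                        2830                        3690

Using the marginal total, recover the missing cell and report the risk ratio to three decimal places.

0.722

The missing cell is in the exposed row: 1415 − 238 = 1177.
So a = 238, b = 1177, c = 860, d = 2830.
RR = [a/(a+b)] / [c/(c+d)] = (238/1415) / (860/3690) = 0.16820/0.23306 = 0.72169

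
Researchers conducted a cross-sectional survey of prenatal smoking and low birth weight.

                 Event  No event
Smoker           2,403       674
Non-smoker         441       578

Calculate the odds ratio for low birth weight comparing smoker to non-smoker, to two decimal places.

Cells: a = 2403, b = 674, c = 441, d = 578.
OR = (a·d)/(b·c) = (2403 × 578) / (674 × 441) = 1388934 / 297234 = 4.67286
The odds of low birth weight are about 4.67 times as high in the smoker group.

4.67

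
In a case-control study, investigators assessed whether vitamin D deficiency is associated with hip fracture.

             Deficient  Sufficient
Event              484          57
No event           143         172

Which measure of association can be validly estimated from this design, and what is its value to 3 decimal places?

10.213

Reading the table with exposure as columns: a = 484 (Deficient, case), b = 143 (Deficient, non-case), c = 57 (Sufficient, case), d = 172.
This is a case-control study: participants were sampled on outcome status, so risks in the source population cannot be estimated directly — relative risk is not valid here. The odds ratio is the appropriate measure.
OR = (a·d)/(b·c) = (484 × 172) / (143 × 57) = 83248 / 8151 = 10.21323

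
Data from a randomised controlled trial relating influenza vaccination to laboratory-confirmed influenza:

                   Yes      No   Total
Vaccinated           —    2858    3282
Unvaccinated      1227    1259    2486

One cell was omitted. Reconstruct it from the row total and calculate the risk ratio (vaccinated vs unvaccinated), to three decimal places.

The missing cell is in the exposed row: 3282 − 2858 = 424.
So a = 424, b = 2858, c = 1227, d = 1259.
RR = [a/(a+b)] / [c/(c+d)] = (424/3282) / (1227/2486) = 0.12919/0.49356 = 0.26175

0.262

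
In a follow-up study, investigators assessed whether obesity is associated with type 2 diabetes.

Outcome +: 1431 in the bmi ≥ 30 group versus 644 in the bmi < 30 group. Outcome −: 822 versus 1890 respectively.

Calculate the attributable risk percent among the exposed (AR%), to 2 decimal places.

From the description: a = 1431, b = 822, c = 644, d = 1890.
Risk in exposed = 1431/2253 = 0.63515; risk in unexposed = 644/2534 = 0.25414.
RR = 0.63515/0.25414 = 2.49919
AR% = (RR − 1)/RR × 100 = (2.49919 − 1)/2.49919 × 100 = 59.9870%

59.99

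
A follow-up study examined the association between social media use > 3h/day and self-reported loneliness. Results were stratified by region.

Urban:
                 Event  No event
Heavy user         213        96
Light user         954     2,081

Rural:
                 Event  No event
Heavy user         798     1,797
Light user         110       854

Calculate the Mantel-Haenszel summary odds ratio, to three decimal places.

3.907

OR_MH = Σ(aᵢdᵢ/nᵢ) / Σ(bᵢcᵢ/nᵢ), where nᵢ is the stratum total.
Stratum 1 (Urban): n = 3344; a·d/n = 213·2081/3344 = 132.5517; b·c/n = 96·954/3344 = 27.3876
Stratum 2 (Rural): n = 3559; a·d/n = 798·854/3559 = 191.4841; b·c/n = 1797·110/3559 = 55.5409
OR_MH = (132.5517 + 191.4841) / (27.3876 + 55.5409) = 324.0359 / 82.9284 = 3.90742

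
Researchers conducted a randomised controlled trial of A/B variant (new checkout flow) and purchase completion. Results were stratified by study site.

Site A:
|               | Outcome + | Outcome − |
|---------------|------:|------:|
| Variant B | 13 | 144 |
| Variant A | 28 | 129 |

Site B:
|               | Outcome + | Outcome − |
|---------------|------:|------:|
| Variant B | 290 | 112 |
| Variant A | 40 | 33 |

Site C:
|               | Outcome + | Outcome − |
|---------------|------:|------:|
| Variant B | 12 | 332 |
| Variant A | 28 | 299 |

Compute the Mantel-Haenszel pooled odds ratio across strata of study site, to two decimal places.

0.85

OR_MH = Σ(aᵢdᵢ/nᵢ) / Σ(bᵢcᵢ/nᵢ), where nᵢ is the stratum total.
Stratum 1 (Site A): n = 314; a·d/n = 13·129/314 = 5.3408; b·c/n = 144·28/314 = 12.8408
Stratum 2 (Site B): n = 475; a·d/n = 290·33/475 = 20.1474; b·c/n = 112·40/475 = 9.4316
Stratum 3 (Site C): n = 671; a·d/n = 12·299/671 = 5.3472; b·c/n = 332·28/671 = 13.8539
OR_MH = (5.3408 + 20.1474 + 5.3472) / (12.8408 + 9.4316 + 13.8539) = 30.8354 / 36.1263 = 0.85354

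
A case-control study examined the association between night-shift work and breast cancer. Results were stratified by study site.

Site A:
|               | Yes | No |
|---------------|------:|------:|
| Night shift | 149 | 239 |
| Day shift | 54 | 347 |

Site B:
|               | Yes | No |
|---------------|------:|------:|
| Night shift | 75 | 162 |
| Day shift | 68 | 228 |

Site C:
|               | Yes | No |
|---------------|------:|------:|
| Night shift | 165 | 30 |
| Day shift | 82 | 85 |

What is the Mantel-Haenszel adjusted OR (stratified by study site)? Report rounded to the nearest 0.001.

OR_MH = Σ(aᵢdᵢ/nᵢ) / Σ(bᵢcᵢ/nᵢ), where nᵢ is the stratum total.
Stratum 1 (Site A): n = 789; a·d/n = 149·347/789 = 65.5298; b·c/n = 239·54/789 = 16.3574
Stratum 2 (Site B): n = 533; a·d/n = 75·228/533 = 32.0826; b·c/n = 162·68/533 = 20.6679
Stratum 3 (Site C): n = 362; a·d/n = 165·85/362 = 38.7431; b·c/n = 30·82/362 = 6.7956
OR_MH = (65.5298 + 32.0826 + 38.7431) / (16.3574 + 20.6679 + 6.7956) = 136.3554 / 43.8209 = 3.11165

3.112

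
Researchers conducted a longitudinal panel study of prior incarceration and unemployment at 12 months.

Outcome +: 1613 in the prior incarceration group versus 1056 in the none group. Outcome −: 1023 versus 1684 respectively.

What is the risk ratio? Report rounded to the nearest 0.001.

1.588

From the description: a = 1613, b = 1023, c = 1056, d = 1684.
Risk in exposed = 1613/2636 = 0.61191; risk in unexposed = 1056/2740 = 0.38540.
RR = 0.61191 / 0.38540 = 1.58773
The risk among the exposed is 1.59 times that among the unexposed.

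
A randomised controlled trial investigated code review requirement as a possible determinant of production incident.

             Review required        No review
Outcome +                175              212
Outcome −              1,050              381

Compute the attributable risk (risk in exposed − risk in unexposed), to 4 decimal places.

-0.2146

Reading the table with exposure as columns: a = 175 (Review required, case), b = 1050 (Review required, non-case), c = 212 (No review, case), d = 381.
Risk in exposed = 175/1225 = 0.142857; risk in unexposed = 212/593 = 0.357504.
Risk difference = 0.142857 − 0.357504 = -0.214647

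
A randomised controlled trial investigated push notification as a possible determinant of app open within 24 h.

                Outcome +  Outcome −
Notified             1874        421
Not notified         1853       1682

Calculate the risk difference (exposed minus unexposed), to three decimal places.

Cells: a = 1874, b = 421, c = 1853, d = 1682.
Risk in exposed = 1874/2295 = 0.816558; risk in unexposed = 1853/3535 = 0.524187.
Risk difference = 0.816558 − 0.524187 = 0.292371

0.292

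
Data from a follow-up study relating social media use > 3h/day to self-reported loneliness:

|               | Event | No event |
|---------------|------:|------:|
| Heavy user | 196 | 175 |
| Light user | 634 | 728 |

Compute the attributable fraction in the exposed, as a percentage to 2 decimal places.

11.89

Cells: a = 196, b = 175, c = 634, d = 728.
Risk in exposed = 196/371 = 0.52830; risk in unexposed = 634/1362 = 0.46549.
RR = 0.52830/0.46549 = 1.13493
AR% = (RR − 1)/RR × 100 = (1.13493 − 1)/1.13493 × 100 = 11.8890%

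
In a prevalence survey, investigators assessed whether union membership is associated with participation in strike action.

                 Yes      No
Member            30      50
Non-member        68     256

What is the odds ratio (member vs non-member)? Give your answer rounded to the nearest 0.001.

Cells: a = 30, b = 50, c = 68, d = 256.
OR = (a·d)/(b·c) = (30 × 256) / (50 × 68) = 7680 / 3400 = 2.25882
The odds of participation in strike action are about 2.26 times as high in the member group.

2.259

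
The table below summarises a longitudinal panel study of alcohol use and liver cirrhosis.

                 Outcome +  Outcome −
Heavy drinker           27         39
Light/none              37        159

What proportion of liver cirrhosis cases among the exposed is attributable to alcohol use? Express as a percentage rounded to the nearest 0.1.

53.9

Cells: a = 27, b = 39, c = 37, d = 159.
Risk in exposed = 27/66 = 0.40909; risk in unexposed = 37/196 = 0.18878.
RR = 0.40909/0.18878 = 2.16708
AR% = (RR − 1)/RR × 100 = (2.16708 − 1)/2.16708 × 100 = 53.8549%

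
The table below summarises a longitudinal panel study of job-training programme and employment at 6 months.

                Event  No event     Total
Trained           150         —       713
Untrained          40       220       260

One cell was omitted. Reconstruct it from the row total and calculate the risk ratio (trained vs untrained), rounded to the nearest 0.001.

1.367

The missing cell is in the exposed row: 713 − 150 = 563.
So a = 150, b = 563, c = 40, d = 220.
RR = [a/(a+b)] / [c/(c+d)] = (150/713) / (40/260) = 0.21038/0.15385 = 1.36746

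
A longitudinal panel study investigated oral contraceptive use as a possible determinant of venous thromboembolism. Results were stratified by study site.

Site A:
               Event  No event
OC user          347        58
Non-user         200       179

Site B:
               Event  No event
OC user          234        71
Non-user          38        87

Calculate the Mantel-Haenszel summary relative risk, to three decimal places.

RR_MH = Σ(aᵢ·n₀ᵢ/nᵢ) / Σ(cᵢ·n₁ᵢ/nᵢ), with n₁ᵢ = aᵢ+bᵢ (exposed), n₀ᵢ = cᵢ+dᵢ (unexposed), nᵢ = n₁ᵢ+n₀ᵢ.
Stratum 1 (Site A): n₁ = 405, n₀ = 379, n = 784; a·n₀/n = 347·379/784 = 167.7462; c·n₁/n = 200·405/784 = 103.3163
Stratum 2 (Site B): n₁ = 305, n₀ = 125, n = 430; a·n₀/n = 234·125/430 = 68.0233; c·n₁/n = 38·305/430 = 26.9535
RR_MH = (167.7462 + 68.0233) / (103.3163 + 26.9535) = 235.7694 / 130.2698 = 1.80985

1.810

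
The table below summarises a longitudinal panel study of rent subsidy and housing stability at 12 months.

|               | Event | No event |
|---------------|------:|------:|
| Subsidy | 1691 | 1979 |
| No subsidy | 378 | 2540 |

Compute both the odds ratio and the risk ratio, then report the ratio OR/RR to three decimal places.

1.614

Cells: a = 1691, b = 1979, c = 378, d = 2540.
OR = (1691·2540)/(1979·378) = 4295140/748062 = 5.74169
Risk in exposed = 1691/3670 = 0.46076; risk in unexposed = 378/2918 = 0.12954; RR = 3.55689
OR/RR = 5.74169 / 3.55689 = 1.61424
The outcome is not rare, so the OR lies further from 1 than the RR.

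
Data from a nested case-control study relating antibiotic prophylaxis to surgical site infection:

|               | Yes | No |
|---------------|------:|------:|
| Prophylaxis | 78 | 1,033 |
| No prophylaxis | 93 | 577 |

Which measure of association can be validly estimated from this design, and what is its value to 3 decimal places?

0.468

Cells: a = 78, b = 1033, c = 93, d = 577.
This is a nested case-control study: participants were sampled on outcome status, so risks in the source population cannot be estimated directly — relative risk is not valid here. The odds ratio is the appropriate measure.
OR = (a·d)/(b·c) = (78 × 577) / (1033 × 93) = 45006 / 96069 = 0.46848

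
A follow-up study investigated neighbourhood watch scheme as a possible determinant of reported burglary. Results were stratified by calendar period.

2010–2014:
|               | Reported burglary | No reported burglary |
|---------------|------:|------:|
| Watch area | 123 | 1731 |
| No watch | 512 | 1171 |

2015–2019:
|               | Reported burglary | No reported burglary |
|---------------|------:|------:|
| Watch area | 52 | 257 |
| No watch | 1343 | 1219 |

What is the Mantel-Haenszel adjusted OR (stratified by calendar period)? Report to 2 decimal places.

0.17

OR_MH = Σ(aᵢdᵢ/nᵢ) / Σ(bᵢcᵢ/nᵢ), where nᵢ is the stratum total.
Stratum 1 (2010–2014): n = 3537; a·d/n = 123·1171/3537 = 40.7218; b·c/n = 1731·512/3537 = 250.5717
Stratum 2 (2015–2019): n = 2871; a·d/n = 52·1219/2871 = 22.0787; b·c/n = 257·1343/2871 = 120.2198
OR_MH = (40.7218 + 22.0787) / (250.5717 + 120.2198) = 62.8005 / 370.7915 = 0.16937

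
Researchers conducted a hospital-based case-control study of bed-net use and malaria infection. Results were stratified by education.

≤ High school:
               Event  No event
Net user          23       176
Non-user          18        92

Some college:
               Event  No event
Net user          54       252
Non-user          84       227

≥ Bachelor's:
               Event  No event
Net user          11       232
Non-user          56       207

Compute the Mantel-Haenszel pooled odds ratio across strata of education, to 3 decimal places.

0.444

OR_MH = Σ(aᵢdᵢ/nᵢ) / Σ(bᵢcᵢ/nᵢ), where nᵢ is the stratum total.
Stratum 1 (≤ High school): n = 309; a·d/n = 23·92/309 = 6.8479; b·c/n = 176·18/309 = 10.2524
Stratum 2 (Some college): n = 617; a·d/n = 54·227/617 = 19.8671; b·c/n = 252·84/617 = 34.3079
Stratum 3 (≥ Bachelor's): n = 506; a·d/n = 11·207/506 = 4.5000; b·c/n = 232·56/506 = 25.6759
OR_MH = (6.8479 + 19.8671 + 4.5000) / (10.2524 + 34.3079 + 25.6759) = 31.2150 / 70.2363 = 0.44443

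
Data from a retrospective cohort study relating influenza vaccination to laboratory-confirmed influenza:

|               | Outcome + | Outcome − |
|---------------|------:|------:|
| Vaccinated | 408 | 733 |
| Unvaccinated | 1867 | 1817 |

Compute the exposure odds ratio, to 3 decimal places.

0.542

Cells: a = 408, b = 733, c = 1867, d = 1817.
OR = (a·d)/(b·c) = (408 × 1817) / (733 × 1867) = 741336 / 1368511 = 0.54171
Exposure is associated with lower odds of laboratory-confirmed influenza (OR = 0.54 < 1).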